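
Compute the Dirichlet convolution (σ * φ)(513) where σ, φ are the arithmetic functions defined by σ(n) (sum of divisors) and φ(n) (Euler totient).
(σ * φ)(513) = 4104

Divisors of 513: [1, 3, 9, 19, 27, 57, 171, 513]. For each d | 513:
  d = 1: σ(1) · φ(513/1) = 1 · 324 = 324
  d = 3: σ(3) · φ(513/3) = 4 · 108 = 432
  d = 9: σ(9) · φ(513/9) = 13 · 36 = 468
  d = 19: σ(19) · φ(513/19) = 20 · 18 = 360
  d = 27: σ(27) · φ(513/27) = 40 · 18 = 720
  d = 57: σ(57) · φ(513/57) = 80 · 6 = 480
  d = 171: σ(171) · φ(513/171) = 260 · 2 = 520
  d = 513: σ(513) · φ(513/513) = 800 · 1 = 800
Summing: (σ * φ)(513) = 324 + 432 + 468 + 360 + 720 + 480 + 520 + 800 = 4104.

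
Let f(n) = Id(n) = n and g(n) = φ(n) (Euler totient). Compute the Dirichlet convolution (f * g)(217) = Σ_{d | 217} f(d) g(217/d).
(Id * φ)(217) = 793

Divisors of 217: [1, 7, 31, 217]. For each d | 217:
  d = 1: Id(1) · φ(217/1) = 1 · 180 = 180
  d = 7: Id(7) · φ(217/7) = 7 · 30 = 210
  d = 31: Id(31) · φ(217/31) = 31 · 6 = 186
  d = 217: Id(217) · φ(217/217) = 217 · 1 = 217
Summing: (Id * φ)(217) = 180 + 210 + 186 + 217 = 793.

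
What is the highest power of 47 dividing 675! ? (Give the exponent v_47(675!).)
v_47(675!) = 14

Legendre's formula: v_p(n!) = Σ_{k ≥ 1} ⌊n / p^k⌋. For p = 47, n = 675, the terms are:
  ⌊675/47^1⌋ = ⌊675/47⌋ = 14
(the next term ⌊675/47^2⌋ = 0, terminating the sum). Summing: v_47(675!) = 14 = 14.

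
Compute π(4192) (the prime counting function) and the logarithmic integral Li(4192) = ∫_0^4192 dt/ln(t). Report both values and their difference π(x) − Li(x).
π(4192) = 574;  Li(4192) ≈ 588.45;  π(x) − Li(x) ≈ -14.45.

Direct count of primes ≤ 4192 gives π(4192) = 574. Numerical evaluation of the logarithmic integral gives Li(4192) ≈ 588.45. The difference π(x) − Li(x) ≈ -14.45 is typically negative for small/moderate x (Li(x) overestimates), though Littlewood's theorem shows this sign changes infinitely often.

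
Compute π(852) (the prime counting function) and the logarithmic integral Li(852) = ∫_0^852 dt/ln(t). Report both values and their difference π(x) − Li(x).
π(852) = 146;  Li(852) ≈ 155.94;  π(x) − Li(x) ≈ -9.94.

Direct count of primes ≤ 852 gives π(852) = 146. Numerical evaluation of the logarithmic integral gives Li(852) ≈ 155.94. The difference π(x) − Li(x) ≈ -9.94 is typically negative for small/moderate x (Li(x) overestimates), though Littlewood's theorem shows this sign changes infinitely often.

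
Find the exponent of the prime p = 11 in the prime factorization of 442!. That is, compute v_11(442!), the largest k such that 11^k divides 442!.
v_11(442!) = 43

Legendre's formula: v_p(n!) = Σ_{k ≥ 1} ⌊n / p^k⌋. For p = 11, n = 442, the terms are:
  ⌊442/11^1⌋ = ⌊442/11⌋ = 40
  ⌊442/11^2⌋ = ⌊442/121⌋ = 3
(the next term ⌊442/11^3⌋ = 0, terminating the sum). Summing: v_11(442!) = 40 + 3 = 43.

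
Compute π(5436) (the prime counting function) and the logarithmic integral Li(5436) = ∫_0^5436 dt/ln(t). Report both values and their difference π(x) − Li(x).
π(5436) = 717;  Li(5436) ≈ 735.22;  π(x) − Li(x) ≈ -18.22.

Direct count of primes ≤ 5436 gives π(5436) = 717. Numerical evaluation of the logarithmic integral gives Li(5436) ≈ 735.22. The difference π(x) − Li(x) ≈ -18.22 is typically negative for small/moderate x (Li(x) overestimates), though Littlewood's theorem shows this sign changes infinitely often.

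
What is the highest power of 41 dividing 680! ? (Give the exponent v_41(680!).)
v_41(680!) = 16

Legendre's formula: v_p(n!) = Σ_{k ≥ 1} ⌊n / p^k⌋. For p = 41, n = 680, the terms are:
  ⌊680/41^1⌋ = ⌊680/41⌋ = 16
(the next term ⌊680/41^2⌋ = 0, terminating the sum). Summing: v_41(680!) = 16 = 16.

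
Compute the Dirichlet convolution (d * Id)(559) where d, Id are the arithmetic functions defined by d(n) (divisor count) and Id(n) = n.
(d * Id)(559) = 675

Divisors of 559: [1, 13, 43, 559]. For each d | 559:
  d = 1: d(1) · Id(559/1) = 1 · 559 = 559
  d = 13: d(13) · Id(559/13) = 2 · 43 = 86
  d = 43: d(43) · Id(559/43) = 2 · 13 = 26
  d = 559: d(559) · Id(559/559) = 4 · 1 = 4
Summing: (d * Id)(559) = 559 + 86 + 26 + 4 = 675.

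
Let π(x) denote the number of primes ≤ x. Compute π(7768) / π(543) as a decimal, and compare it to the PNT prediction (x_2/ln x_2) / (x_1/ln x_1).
π(7768)/π(543) = 985/100 ≈ 9.8500;  PNT prediction ≈ 10.0566.

π(543) = 100 and π(7768) = 985, so π(7768)/π(543) ≈ 9.8500. The PNT-predicted ratio is (7768/ln(7768)) / (543/ln(543)) ≈ 10.0566. The two agree to within a few percent, as expected.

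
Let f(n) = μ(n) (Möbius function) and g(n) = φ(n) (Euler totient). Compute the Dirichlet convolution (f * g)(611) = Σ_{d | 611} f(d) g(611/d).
(μ * φ)(611) = 495

Divisors of 611: [1, 13, 47, 611]. For each d | 611:
  d = 1: μ(1) · φ(611/1) = 1 · 552 = 552
  d = 13: μ(13) · φ(611/13) = -1 · 46 = -46
  d = 47: μ(47) · φ(611/47) = -1 · 12 = -12
  d = 611: μ(611) · φ(611/611) = 1 · 1 = 1
Summing: (μ * φ)(611) = 552 + -46 + -12 + 1 = 495.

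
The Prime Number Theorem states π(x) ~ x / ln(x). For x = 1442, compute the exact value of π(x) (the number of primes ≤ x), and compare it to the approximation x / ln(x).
π(1442) = 228;  x/ln(x) ≈ 198.25;  relative error ≈ 13.05%.

Directly count primes up to 1442: π(1442) = 228. The PNT approximation gives 1442/ln(1442) ≈ 1442/7.27379 ≈ 198.25. Relative error (π(x) − x/ln(x)) / π(x) ≈ 13.05%; the approximation is known to undercount slightly (Li(x) is a better estimate).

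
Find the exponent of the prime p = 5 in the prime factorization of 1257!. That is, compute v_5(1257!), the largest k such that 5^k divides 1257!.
v_5(1257!) = 313

Legendre's formula: v_p(n!) = Σ_{k ≥ 1} ⌊n / p^k⌋. For p = 5, n = 1257, the terms are:
  ⌊1257/5^1⌋ = ⌊1257/5⌋ = 251
  ⌊1257/5^2⌋ = ⌊1257/25⌋ = 50
  ⌊1257/5^3⌋ = ⌊1257/125⌋ = 10
  ⌊1257/5^4⌋ = ⌊1257/625⌋ = 2
(the next term ⌊1257/5^5⌋ = 0, terminating the sum). Summing: v_5(1257!) = 251 + 50 + 10 + 2 = 313.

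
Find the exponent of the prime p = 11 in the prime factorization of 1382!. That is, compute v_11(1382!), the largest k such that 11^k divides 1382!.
v_11(1382!) = 137

Legendre's formula: v_p(n!) = Σ_{k ≥ 1} ⌊n / p^k⌋. For p = 11, n = 1382, the terms are:
  ⌊1382/11^1⌋ = ⌊1382/11⌋ = 125
  ⌊1382/11^2⌋ = ⌊1382/121⌋ = 11
  ⌊1382/11^3⌋ = ⌊1382/1331⌋ = 1
(the next term ⌊1382/11^4⌋ = 0, terminating the sum). Summing: v_11(1382!) = 125 + 11 + 1 = 137.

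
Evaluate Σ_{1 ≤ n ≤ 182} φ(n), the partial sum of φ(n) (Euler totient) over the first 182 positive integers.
Σ_{n ≤ 182} φ(n) = 10132

Compute φ(n) for each 1 ≤ n ≤ 182: φ(1) = 1, φ(2) = 1, φ(3) = 2, φ(4) = 2, φ(5) = 4, φ(6) = 2, φ(7) = 6, φ(8) = 4, φ(9) = 6, φ(10) = 4, φ(11) = 10, φ(12) = 4, φ(13) = 12, φ(14) = 6, φ(15) = 8, φ(16) = 8, φ(17) = 16, φ(18) = 6, φ(19) = 18, φ(20) = 8, φ(21) = 12, φ(22) = 10, φ(23) = 22, φ(24) = 8, φ(25) = 20, φ(26) = 12, φ(27) = 18, φ(28) = 12, φ(29) = 28, φ(30) = 8, φ(31) = 30, φ(32) = 16, φ(33) = 20, φ(34) = 16, φ(35) = 24, φ(36) = 12, φ(37) = 36, φ(38) = 18, φ(39) = 24, φ(40) = 16, φ(41) = 40, φ(42) = 12, φ(43) = 42, φ(44) = 20, φ(45) = 24, φ(46) = 22, φ(47) = 46, φ(48) = 16, φ(49) = 42, φ(50) = 20, φ(51) = 32, φ(52) = 24, φ(53) = 52, φ(54) = 18, φ(55) = 40, φ(56) = 24, φ(57) = 36, φ(58) = 28, φ(59) = 58, φ(60) = 16, φ(61) = 60, φ(62) = 30, φ(63) = 36, φ(64) = 32, φ(65) = 48, φ(66) = 20, φ(67) = 66, φ(68) = 32, φ(69) = 44, φ(70) = 24, φ(71) = 70, φ(72) = 24, φ(73) = 72, φ(74) = 36, φ(75) = 40, φ(76) = 36, φ(77) = 60, φ(78) = 24, φ(79) = 78, φ(80) = 32, φ(81) = 54, φ(82) = 40, φ(83) = 82, φ(84) = 24, φ(85) = 64, φ(86) = 42, φ(87) = 56, φ(88) = 40, φ(89) = 88, φ(90) = 24, φ(91) = 72, φ(92) = 44, φ(93) = 60, φ(94) = 46, φ(95) = 72, φ(96) = 32, φ(97) = 96, φ(98) = 42, φ(99) = 60, φ(100) = 40, φ(101) = 100, φ(102) = 32, φ(103) = 102, φ(104) = 48, φ(105) = 48, φ(106) = 52, φ(107) = 106, φ(108) = 36, φ(109) = 108, φ(110) = 40, φ(111) = 72, φ(112) = 48, φ(113) = 112, φ(114) = 36, φ(115) = 88, φ(116) = 56, φ(117) = 72, φ(118) = 58, φ(119) = 96, φ(120) = 32, φ(121) = 110, φ(122) = 60, φ(123) = 80, φ(124) = 60, φ(125) = 100, φ(126) = 36, φ(127) = 126, φ(128) = 64, φ(129) = 84, φ(130) = 48, φ(131) = 130, φ(132) = 40, φ(133) = 108, φ(134) = 66, φ(135) = 72, φ(136) = 64, φ(137) = 136, φ(138) = 44, φ(139) = 138, φ(140) = 48, φ(141) = 92, φ(142) = 70, φ(143) = 120, φ(144) = 48, φ(145) = 112, φ(146) = 72, φ(147) = 84, φ(148) = 72, φ(149) = 148, φ(150) = 40, φ(151) = 150, φ(152) = 72, φ(153) = 96, φ(154) = 60, φ(155) = 120, φ(156) = 48, φ(157) = 156, φ(158) = 78, φ(159) = 104, φ(160) = 64, φ(161) = 132, φ(162) = 54, φ(163) = 162, φ(164) = 80, φ(165) = 80, φ(166) = 82, φ(167) = 166, φ(168) = 48, φ(169) = 156, φ(170) = 64, φ(171) = 108, φ(172) = 84, φ(173) = 172, φ(174) = 56, φ(175) = 120, φ(176) = 80, φ(177) = 116, φ(178) = 88, φ(179) = 178, φ(180) = 48, φ(181) = 180, φ(182) = 72. Summing all 182 values: 10132. (Average order: Σ_{n ≤ x} φ(n) ~ (3/π²) x². For x = 182, (3/π²)·182² ≈ 10068.49.)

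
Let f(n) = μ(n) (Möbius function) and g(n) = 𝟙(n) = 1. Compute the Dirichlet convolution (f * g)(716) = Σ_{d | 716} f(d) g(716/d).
(μ * 𝟙)(716) = 0

Divisors of 716: [1, 2, 4, 179, 358, 716]. For each d | 716:
  d = 1: μ(1) · 𝟙(716/1) = 1 · 1 = 1
  d = 2: μ(2) · 𝟙(716/2) = -1 · 1 = -1
  d = 4: μ(4) · 𝟙(716/4) = 0 · 1 = 0
  d = 179: μ(179) · 𝟙(716/179) = -1 · 1 = -1
  d = 358: μ(358) · 𝟙(716/358) = 1 · 1 = 1
  d = 716: μ(716) · 𝟙(716/716) = 0 · 1 = 0
Summing: (μ * 𝟙)(716) = 1 + -1 + 0 + -1 + 1 + 0 = 0.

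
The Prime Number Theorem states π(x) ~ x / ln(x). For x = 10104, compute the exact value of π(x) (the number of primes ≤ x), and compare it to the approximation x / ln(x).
π(10104) = 1241;  x/ln(x) ≈ 1095.80;  relative error ≈ 11.70%.

Directly count primes up to 10104: π(10104) = 1241. The PNT approximation gives 10104/ln(10104) ≈ 10104/9.22069 ≈ 1095.80. Relative error (π(x) − x/ln(x)) / π(x) ≈ 11.70%; the approximation is known to undercount slightly (Li(x) is a better estimate).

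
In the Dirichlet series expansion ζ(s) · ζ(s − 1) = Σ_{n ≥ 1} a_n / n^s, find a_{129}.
σ(129) = 176

In the product (Σ m^0/m^s)(Σ k / k^s) = Σ (Σ_{d | n} d) / n^s, the coefficient of 1/n^s is σ(n) = Σ_{d | n} d. For n = 129, divisors are [1, 3, 43, 129]; summing: σ(129) = 176.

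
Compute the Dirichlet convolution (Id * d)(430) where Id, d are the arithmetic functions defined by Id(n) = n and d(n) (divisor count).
(Id * d)(430) = 1260

Divisors of 430: [1, 2, 5, 10, 43, 86, 215, 430]. For each d | 430:
  d = 1: Id(1) · d(430/1) = 1 · 8 = 8
  d = 2: Id(2) · d(430/2) = 2 · 4 = 8
  d = 5: Id(5) · d(430/5) = 5 · 4 = 20
  d = 10: Id(10) · d(430/10) = 10 · 2 = 20
  d = 43: Id(43) · d(430/43) = 43 · 4 = 172
  d = 86: Id(86) · d(430/86) = 86 · 2 = 172
  d = 215: Id(215) · d(430/215) = 215 · 2 = 430
  d = 430: Id(430) · d(430/430) = 430 · 1 = 430
Summing: (Id * d)(430) = 8 + 8 + 20 + 20 + 172 + 172 + 430 + 430 = 1260.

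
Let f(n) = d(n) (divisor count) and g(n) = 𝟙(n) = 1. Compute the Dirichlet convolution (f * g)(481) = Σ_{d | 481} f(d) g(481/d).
(d * 𝟙)(481) = 9

Divisors of 481: [1, 13, 37, 481]. For each d | 481:
  d = 1: d(1) · 𝟙(481/1) = 1 · 1 = 1
  d = 13: d(13) · 𝟙(481/13) = 2 · 1 = 2
  d = 37: d(37) · 𝟙(481/37) = 2 · 1 = 2
  d = 481: d(481) · 𝟙(481/481) = 4 · 1 = 4
Summing: (d * 𝟙)(481) = 1 + 2 + 2 + 4 = 9.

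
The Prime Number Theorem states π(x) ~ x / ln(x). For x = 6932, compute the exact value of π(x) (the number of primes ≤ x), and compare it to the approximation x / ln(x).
π(6932) = 890;  x/ln(x) ≈ 783.82;  relative error ≈ 11.93%.

Directly count primes up to 6932: π(6932) = 890. The PNT approximation gives 6932/ln(6932) ≈ 6932/8.84390 ≈ 783.82. Relative error (π(x) − x/ln(x)) / π(x) ≈ 11.93%; the approximation is known to undercount slightly (Li(x) is a better estimate).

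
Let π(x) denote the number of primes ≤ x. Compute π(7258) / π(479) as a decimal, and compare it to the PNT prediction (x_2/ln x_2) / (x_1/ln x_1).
π(7258)/π(479) = 928/92 ≈ 10.0870;  PNT prediction ≈ 10.5194.

π(479) = 92 and π(7258) = 928, so π(7258)/π(479) ≈ 10.0870. The PNT-predicted ratio is (7258/ln(7258)) / (479/ln(479)) ≈ 10.5194. The two agree to within a few percent, as expected.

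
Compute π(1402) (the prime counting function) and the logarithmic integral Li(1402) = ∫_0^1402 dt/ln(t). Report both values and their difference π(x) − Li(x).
π(1402) = 222;  Li(1402) ≈ 234.35;  π(x) − Li(x) ≈ -12.35.

Direct count of primes ≤ 1402 gives π(1402) = 222. Numerical evaluation of the logarithmic integral gives Li(1402) ≈ 234.35. The difference π(x) − Li(x) ≈ -12.35 is typically negative for small/moderate x (Li(x) overestimates), though Littlewood's theorem shows this sign changes infinitely often.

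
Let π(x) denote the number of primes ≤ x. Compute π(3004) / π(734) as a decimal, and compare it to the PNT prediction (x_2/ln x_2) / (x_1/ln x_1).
π(3004)/π(734) = 431/130 ≈ 3.3154;  PNT prediction ≈ 3.3724.

π(734) = 130 and π(3004) = 431, so π(3004)/π(734) ≈ 3.3154. The PNT-predicted ratio is (3004/ln(3004)) / (734/ln(734)) ≈ 3.3724. The two agree to within a few percent, as expected.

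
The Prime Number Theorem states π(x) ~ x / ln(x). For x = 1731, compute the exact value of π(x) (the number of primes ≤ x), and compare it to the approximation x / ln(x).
π(1731) = 269;  x/ln(x) ≈ 232.15;  relative error ≈ 13.70%.

Directly count primes up to 1731: π(1731) = 269. The PNT approximation gives 1731/ln(1731) ≈ 1731/7.45645 ≈ 232.15. Relative error (π(x) − x/ln(x)) / π(x) ≈ 13.70%; the approximation is known to undercount slightly (Li(x) is a better estimate).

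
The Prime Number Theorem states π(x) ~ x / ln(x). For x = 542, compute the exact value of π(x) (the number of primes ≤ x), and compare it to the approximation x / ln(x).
π(542) = 100;  x/ln(x) ≈ 86.10;  relative error ≈ 13.90%.

Directly count primes up to 542: π(542) = 100. The PNT approximation gives 542/ln(542) ≈ 542/6.29527 ≈ 86.10. Relative error (π(x) − x/ln(x)) / π(x) ≈ 13.90%; the approximation is known to undercount slightly (Li(x) is a better estimate).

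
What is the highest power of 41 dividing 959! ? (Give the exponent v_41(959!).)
v_41(959!) = 23

Legendre's formula: v_p(n!) = Σ_{k ≥ 1} ⌊n / p^k⌋. For p = 41, n = 959, the terms are:
  ⌊959/41^1⌋ = ⌊959/41⌋ = 23
(the next term ⌊959/41^2⌋ = 0, terminating the sum). Summing: v_41(959!) = 23 = 23.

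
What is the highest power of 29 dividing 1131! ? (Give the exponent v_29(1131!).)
v_29(1131!) = 40

Legendre's formula: v_p(n!) = Σ_{k ≥ 1} ⌊n / p^k⌋. For p = 29, n = 1131, the terms are:
  ⌊1131/29^1⌋ = ⌊1131/29⌋ = 39
  ⌊1131/29^2⌋ = ⌊1131/841⌋ = 1
(the next term ⌊1131/29^3⌋ = 0, terminating the sum). Summing: v_29(1131!) = 39 + 1 = 40.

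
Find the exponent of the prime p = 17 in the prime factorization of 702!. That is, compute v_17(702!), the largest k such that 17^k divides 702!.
v_17(702!) = 43

Legendre's formula: v_p(n!) = Σ_{k ≥ 1} ⌊n / p^k⌋. For p = 17, n = 702, the terms are:
  ⌊702/17^1⌋ = ⌊702/17⌋ = 41
  ⌊702/17^2⌋ = ⌊702/289⌋ = 2
(the next term ⌊702/17^3⌋ = 0, terminating the sum). Summing: v_17(702!) = 41 + 2 = 43.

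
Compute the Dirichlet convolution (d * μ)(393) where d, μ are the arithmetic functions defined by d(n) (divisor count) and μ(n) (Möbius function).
(d * μ)(393) = 1

Divisors of 393: [1, 3, 131, 393]. For each d | 393:
  d = 1: d(1) · μ(393/1) = 1 · 1 = 1
  d = 3: d(3) · μ(393/3) = 2 · -1 = -2
  d = 131: d(131) · μ(393/131) = 2 · -1 = -2
  d = 393: d(393) · μ(393/393) = 4 · 1 = 4
Summing: (d * μ)(393) = 1 + -2 + -2 + 4 = 1.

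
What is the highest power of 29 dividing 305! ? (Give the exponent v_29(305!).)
v_29(305!) = 10

Legendre's formula: v_p(n!) = Σ_{k ≥ 1} ⌊n / p^k⌋. For p = 29, n = 305, the terms are:
  ⌊305/29^1⌋ = ⌊305/29⌋ = 10
(the next term ⌊305/29^2⌋ = 0, terminating the sum). Summing: v_29(305!) = 10 = 10.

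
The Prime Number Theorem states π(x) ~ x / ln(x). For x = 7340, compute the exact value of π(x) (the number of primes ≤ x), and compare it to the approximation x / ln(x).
π(7340) = 935;  x/ln(x) ≈ 824.62;  relative error ≈ 11.81%.

Directly count primes up to 7340: π(7340) = 935. The PNT approximation gives 7340/ln(7340) ≈ 7340/8.90109 ≈ 824.62. Relative error (π(x) − x/ln(x)) / π(x) ≈ 11.81%; the approximation is known to undercount slightly (Li(x) is a better estimate).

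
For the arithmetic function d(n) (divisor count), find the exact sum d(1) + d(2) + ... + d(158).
Σ_{n ≤ 158} d(n) = 826

Compute d(n) for each 1 ≤ n ≤ 158: d(1) = 1, d(2) = 2, d(3) = 2, d(4) = 3, d(5) = 2, d(6) = 4, d(7) = 2, d(8) = 4, d(9) = 3, d(10) = 4, d(11) = 2, d(12) = 6, d(13) = 2, d(14) = 4, d(15) = 4, d(16) = 5, d(17) = 2, d(18) = 6, d(19) = 2, d(20) = 6, d(21) = 4, d(22) = 4, d(23) = 2, d(24) = 8, d(25) = 3, d(26) = 4, d(27) = 4, d(28) = 6, d(29) = 2, d(30) = 8, d(31) = 2, d(32) = 6, d(33) = 4, d(34) = 4, d(35) = 4, d(36) = 9, d(37) = 2, d(38) = 4, d(39) = 4, d(40) = 8, d(41) = 2, d(42) = 8, d(43) = 2, d(44) = 6, d(45) = 6, d(46) = 4, d(47) = 2, d(48) = 10, d(49) = 3, d(50) = 6, d(51) = 4, d(52) = 6, d(53) = 2, d(54) = 8, d(55) = 4, d(56) = 8, d(57) = 4, d(58) = 4, d(59) = 2, d(60) = 12, d(61) = 2, d(62) = 4, d(63) = 6, d(64) = 7, d(65) = 4, d(66) = 8, d(67) = 2, d(68) = 6, d(69) = 4, d(70) = 8, d(71) = 2, d(72) = 12, d(73) = 2, d(74) = 4, d(75) = 6, d(76) = 6, d(77) = 4, d(78) = 8, d(79) = 2, d(80) = 10, d(81) = 5, d(82) = 4, d(83) = 2, d(84) = 12, d(85) = 4, d(86) = 4, d(87) = 4, d(88) = 8, d(89) = 2, d(90) = 12, d(91) = 4, d(92) = 6, d(93) = 4, d(94) = 4, d(95) = 4, d(96) = 12, d(97) = 2, d(98) = 6, d(99) = 6, d(100) = 9, d(101) = 2, d(102) = 8, d(103) = 2, d(104) = 8, d(105) = 8, d(106) = 4, d(107) = 2, d(108) = 12, d(109) = 2, d(110) = 8, d(111) = 4, d(112) = 10, d(113) = 2, d(114) = 8, d(115) = 4, d(116) = 6, d(117) = 6, d(118) = 4, d(119) = 4, d(120) = 16, d(121) = 3, d(122) = 4, d(123) = 4, d(124) = 6, d(125) = 4, d(126) = 12, d(127) = 2, d(128) = 8, d(129) = 4, d(130) = 8, d(131) = 2, d(132) = 12, d(133) = 4, d(134) = 4, d(135) = 8, d(136) = 8, d(137) = 2, d(138) = 8, d(139) = 2, d(140) = 12, d(141) = 4, d(142) = 4, d(143) = 4, d(144) = 15, d(145) = 4, d(146) = 4, d(147) = 6, d(148) = 6, d(149) = 2, d(150) = 12, d(151) = 2, d(152) = 8, d(153) = 6, d(154) = 8, d(155) = 4, d(156) = 12, d(157) = 2, d(158) = 4. Summing all 158 values: 826. (Dirichlet's divisor formula: Σ_{n ≤ x} d(n) = x ln(x) + (2γ − 1) x + O(√x). For x = 158, the asymptotic estimate is ≈ 824.29.)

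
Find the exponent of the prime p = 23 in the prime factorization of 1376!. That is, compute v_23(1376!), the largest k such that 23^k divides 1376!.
v_23(1376!) = 61

Legendre's formula: v_p(n!) = Σ_{k ≥ 1} ⌊n / p^k⌋. For p = 23, n = 1376, the terms are:
  ⌊1376/23^1⌋ = ⌊1376/23⌋ = 59
  ⌊1376/23^2⌋ = ⌊1376/529⌋ = 2
(the next term ⌊1376/23^3⌋ = 0, terminating the sum). Summing: v_23(1376!) = 59 + 2 = 61.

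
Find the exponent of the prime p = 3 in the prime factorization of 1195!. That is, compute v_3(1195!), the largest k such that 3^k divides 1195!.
v_3(1195!) = 593

Legendre's formula: v_p(n!) = Σ_{k ≥ 1} ⌊n / p^k⌋. For p = 3, n = 1195, the terms are:
  ⌊1195/3^1⌋ = ⌊1195/3⌋ = 398
  ⌊1195/3^2⌋ = ⌊1195/9⌋ = 132
  ⌊1195/3^3⌋ = ⌊1195/27⌋ = 44
  ⌊1195/3^4⌋ = ⌊1195/81⌋ = 14
  ⌊1195/3^5⌋ = ⌊1195/243⌋ = 4
  ⌊1195/3^6⌋ = ⌊1195/729⌋ = 1
(the next term ⌊1195/3^7⌋ = 0, terminating the sum). Summing: v_3(1195!) = 398 + 132 + 44 + 14 + 4 + 1 = 593.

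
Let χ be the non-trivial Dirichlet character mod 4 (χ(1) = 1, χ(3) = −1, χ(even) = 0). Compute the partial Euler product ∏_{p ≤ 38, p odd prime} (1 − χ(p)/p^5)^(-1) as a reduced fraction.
∏ = 36434162976122653852428171915209665920933190877591375/36574689167094305070442169349729960875390257302863872

The odd primes p ≤ 38 are [3, 5, 7, 11, 13, 17, 19, 23, 29, 31, 37]. For each, χ(p) = 1 if p ≡ 1 mod 4, χ(p) = −1 if p ≡ 3 mod 4. Taking (1 − χ(p)/p^5)^(-1) = p^5/(p^5 − χ(p)): (1 − (-1)/3^5)^(-1) · (1 − (1)/5^5)^(-1) · (1 − (-1)/7^5)^(-1) · (1 − (-1)/11^5)^(-1) · (1 − (1)/13^5)^(-1) · (1 − (1)/17^5)^(-1) · (1 − (-1)/19^5)^(-1) · (1 − (-1)/23^5)^(-1) · (1 − (1)/29^5)^(-1) · (1 − (-1)/31^5)^(-1) · (1 − (1)/37^5)^(-1) = 36434162976122653852428171915209665920933190877591375/36574689167094305070442169349729960875390257302863872.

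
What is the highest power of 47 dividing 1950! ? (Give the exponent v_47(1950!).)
v_47(1950!) = 41

Legendre's formula: v_p(n!) = Σ_{k ≥ 1} ⌊n / p^k⌋. For p = 47, n = 1950, the terms are:
  ⌊1950/47^1⌋ = ⌊1950/47⌋ = 41
(the next term ⌊1950/47^2⌋ = 0, terminating the sum). Summing: v_47(1950!) = 41 = 41.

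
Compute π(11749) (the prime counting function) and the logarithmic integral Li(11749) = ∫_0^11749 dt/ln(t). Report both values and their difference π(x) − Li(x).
π(11749) = 1409;  Li(11749) ≈ 1434.35;  π(x) − Li(x) ≈ -25.35.

Direct count of primes ≤ 11749 gives π(11749) = 1409. Numerical evaluation of the logarithmic integral gives Li(11749) ≈ 1434.35. The difference π(x) − Li(x) ≈ -25.35 is typically negative for small/moderate x (Li(x) overestimates), though Littlewood's theorem shows this sign changes infinitely often.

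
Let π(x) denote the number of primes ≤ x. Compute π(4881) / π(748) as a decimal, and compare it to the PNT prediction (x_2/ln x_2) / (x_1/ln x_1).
π(4881)/π(748) = 653/132 ≈ 4.9470;  PNT prediction ≈ 5.0843.

π(748) = 132 and π(4881) = 653, so π(4881)/π(748) ≈ 4.9470. The PNT-predicted ratio is (4881/ln(4881)) / (748/ln(748)) ≈ 5.0843. The two agree to within a few percent, as expected.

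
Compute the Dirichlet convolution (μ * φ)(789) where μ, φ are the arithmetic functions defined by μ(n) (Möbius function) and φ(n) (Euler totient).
(μ * φ)(789) = 261

Divisors of 789: [1, 3, 263, 789]. For each d | 789:
  d = 1: μ(1) · φ(789/1) = 1 · 524 = 524
  d = 3: μ(3) · φ(789/3) = -1 · 262 = -262
  d = 263: μ(263) · φ(789/263) = -1 · 2 = -2
  d = 789: μ(789) · φ(789/789) = 1 · 1 = 1
Summing: (μ * φ)(789) = 524 + -262 + -2 + 1 = 261.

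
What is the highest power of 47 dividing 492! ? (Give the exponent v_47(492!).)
v_47(492!) = 10

Legendre's formula: v_p(n!) = Σ_{k ≥ 1} ⌊n / p^k⌋. For p = 47, n = 492, the terms are:
  ⌊492/47^1⌋ = ⌊492/47⌋ = 10
(the next term ⌊492/47^2⌋ = 0, terminating the sum). Summing: v_47(492!) = 10 = 10.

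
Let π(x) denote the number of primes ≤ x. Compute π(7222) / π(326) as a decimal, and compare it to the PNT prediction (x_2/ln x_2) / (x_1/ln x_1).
π(7222)/π(326) = 923/66 ≈ 13.9848;  PNT prediction ≈ 14.4289.

π(326) = 66 and π(7222) = 923, so π(7222)/π(326) ≈ 13.9848. The PNT-predicted ratio is (7222/ln(7222)) / (326/ln(326)) ≈ 14.4289. The two agree to within a few percent, as expected.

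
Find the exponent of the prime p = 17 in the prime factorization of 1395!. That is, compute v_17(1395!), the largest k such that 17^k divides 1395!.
v_17(1395!) = 86

Legendre's formula: v_p(n!) = Σ_{k ≥ 1} ⌊n / p^k⌋. For p = 17, n = 1395, the terms are:
  ⌊1395/17^1⌋ = ⌊1395/17⌋ = 82
  ⌊1395/17^2⌋ = ⌊1395/289⌋ = 4
(the next term ⌊1395/17^3⌋ = 0, terminating the sum). Summing: v_17(1395!) = 82 + 4 = 86.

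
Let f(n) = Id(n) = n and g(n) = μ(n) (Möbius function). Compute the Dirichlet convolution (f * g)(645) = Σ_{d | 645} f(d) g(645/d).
(Id * μ)(645) = 336

Divisors of 645: [1, 3, 5, 15, 43, 129, 215, 645]. For each d | 645:
  d = 1: Id(1) · μ(645/1) = 1 · -1 = -1
  d = 3: Id(3) · μ(645/3) = 3 · 1 = 3
  d = 5: Id(5) · μ(645/5) = 5 · 1 = 5
  d = 15: Id(15) · μ(645/15) = 15 · -1 = -15
  d = 43: Id(43) · μ(645/43) = 43 · 1 = 43
  d = 129: Id(129) · μ(645/129) = 129 · -1 = -129
  d = 215: Id(215) · μ(645/215) = 215 · -1 = -215
  d = 645: Id(645) · μ(645/645) = 645 · 1 = 645
Summing: (Id * μ)(645) = -1 + 3 + 5 + -15 + 43 + -129 + -215 + 645 = 336.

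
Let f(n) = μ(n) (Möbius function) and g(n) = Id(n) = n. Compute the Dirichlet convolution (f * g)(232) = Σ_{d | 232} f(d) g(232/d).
(μ * Id)(232) = 112

Divisors of 232: [1, 2, 4, 8, 29, 58, 116, 232]. For each d | 232:
  d = 1: μ(1) · Id(232/1) = 1 · 232 = 232
  d = 2: μ(2) · Id(232/2) = -1 · 116 = -116
  d = 4: μ(4) · Id(232/4) = 0 · 58 = 0
  d = 8: μ(8) · Id(232/8) = 0 · 29 = 0
  d = 29: μ(29) · Id(232/29) = -1 · 8 = -8
  d = 58: μ(58) · Id(232/58) = 1 · 4 = 4
  d = 116: μ(116) · Id(232/116) = 0 · 2 = 0
  d = 232: μ(232) · Id(232/232) = 0 · 1 = 0
Summing: (μ * Id)(232) = 232 + -116 + 0 + 0 + -8 + 4 + 0 + 0 = 112.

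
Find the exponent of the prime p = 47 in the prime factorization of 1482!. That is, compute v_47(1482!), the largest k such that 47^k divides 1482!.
v_47(1482!) = 31

Legendre's formula: v_p(n!) = Σ_{k ≥ 1} ⌊n / p^k⌋. For p = 47, n = 1482, the terms are:
  ⌊1482/47^1⌋ = ⌊1482/47⌋ = 31
(the next term ⌊1482/47^2⌋ = 0, terminating the sum). Summing: v_47(1482!) = 31 = 31.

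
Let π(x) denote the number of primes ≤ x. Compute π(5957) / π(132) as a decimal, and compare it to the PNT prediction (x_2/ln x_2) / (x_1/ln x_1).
π(5957)/π(132) = 781/32 ≈ 24.4062;  PNT prediction ≈ 25.3505.

π(132) = 32 and π(5957) = 781, so π(5957)/π(132) ≈ 24.4062. The PNT-predicted ratio is (5957/ln(5957)) / (132/ln(132)) ≈ 25.3505. The two agree to within a few percent, as expected.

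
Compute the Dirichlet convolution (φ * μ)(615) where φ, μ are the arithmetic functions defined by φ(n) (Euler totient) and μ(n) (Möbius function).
(φ * μ)(615) = 117

Divisors of 615: [1, 3, 5, 15, 41, 123, 205, 615]. For each d | 615:
  d = 1: φ(1) · μ(615/1) = 1 · -1 = -1
  d = 3: φ(3) · μ(615/3) = 2 · 1 = 2
  d = 5: φ(5) · μ(615/5) = 4 · 1 = 4
  d = 15: φ(15) · μ(615/15) = 8 · -1 = -8
  d = 41: φ(41) · μ(615/41) = 40 · 1 = 40
  d = 123: φ(123) · μ(615/123) = 80 · -1 = -80
  d = 205: φ(205) · μ(615/205) = 160 · -1 = -160
  d = 615: φ(615) · μ(615/615) = 320 · 1 = 320
Summing: (φ * μ)(615) = -1 + 2 + 4 + -8 + 40 + -80 + -160 + 320 = 117.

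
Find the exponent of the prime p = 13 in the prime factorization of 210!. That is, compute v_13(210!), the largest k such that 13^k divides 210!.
v_13(210!) = 17

Legendre's formula: v_p(n!) = Σ_{k ≥ 1} ⌊n / p^k⌋. For p = 13, n = 210, the terms are:
  ⌊210/13^1⌋ = ⌊210/13⌋ = 16
  ⌊210/13^2⌋ = ⌊210/169⌋ = 1
(the next term ⌊210/13^3⌋ = 0, terminating the sum). Summing: v_13(210!) = 16 + 1 = 17.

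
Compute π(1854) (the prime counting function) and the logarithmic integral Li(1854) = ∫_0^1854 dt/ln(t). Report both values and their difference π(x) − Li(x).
π(1854) = 283;  Li(1854) ≈ 295.51;  π(x) − Li(x) ≈ -12.51.

Direct count of primes ≤ 1854 gives π(1854) = 283. Numerical evaluation of the logarithmic integral gives Li(1854) ≈ 295.51. The difference π(x) − Li(x) ≈ -12.51 is typically negative for small/moderate x (Li(x) overestimates), though Littlewood's theorem shows this sign changes infinitely often.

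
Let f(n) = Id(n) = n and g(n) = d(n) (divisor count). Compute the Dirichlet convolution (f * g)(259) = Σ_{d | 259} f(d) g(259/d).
(Id * d)(259) = 351

Divisors of 259: [1, 7, 37, 259]. For each d | 259:
  d = 1: Id(1) · d(259/1) = 1 · 4 = 4
  d = 7: Id(7) · d(259/7) = 7 · 2 = 14
  d = 37: Id(37) · d(259/37) = 37 · 2 = 74
  d = 259: Id(259) · d(259/259) = 259 · 1 = 259
Summing: (Id * d)(259) = 4 + 14 + 74 + 259 = 351.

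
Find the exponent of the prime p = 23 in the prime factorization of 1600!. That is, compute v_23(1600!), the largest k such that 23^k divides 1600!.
v_23(1600!) = 72

Legendre's formula: v_p(n!) = Σ_{k ≥ 1} ⌊n / p^k⌋. For p = 23, n = 1600, the terms are:
  ⌊1600/23^1⌋ = ⌊1600/23⌋ = 69
  ⌊1600/23^2⌋ = ⌊1600/529⌋ = 3
(the next term ⌊1600/23^3⌋ = 0, terminating the sum). Summing: v_23(1600!) = 69 + 3 = 72.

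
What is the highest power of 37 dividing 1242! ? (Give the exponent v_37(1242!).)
v_37(1242!) = 33

Legendre's formula: v_p(n!) = Σ_{k ≥ 1} ⌊n / p^k⌋. For p = 37, n = 1242, the terms are:
  ⌊1242/37^1⌋ = ⌊1242/37⌋ = 33
(the next term ⌊1242/37^2⌋ = 0, terminating the sum). Summing: v_37(1242!) = 33 = 33.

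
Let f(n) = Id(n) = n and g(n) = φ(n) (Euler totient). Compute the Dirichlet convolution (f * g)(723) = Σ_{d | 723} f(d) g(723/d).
(Id * φ)(723) = 2405

Divisors of 723: [1, 3, 241, 723]. For each d | 723:
  d = 1: Id(1) · φ(723/1) = 1 · 480 = 480
  d = 3: Id(3) · φ(723/3) = 3 · 240 = 720
  d = 241: Id(241) · φ(723/241) = 241 · 2 = 482
  d = 723: Id(723) · φ(723/723) = 723 · 1 = 723
Summing: (Id * φ)(723) = 480 + 720 + 482 + 723 = 2405.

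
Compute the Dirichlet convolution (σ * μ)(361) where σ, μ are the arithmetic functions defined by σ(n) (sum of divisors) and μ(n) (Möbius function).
(σ * μ)(361) = 361

Divisors of 361: [1, 19, 361]. For each d | 361:
  d = 1: σ(1) · μ(361/1) = 1 · 0 = 0
  d = 19: σ(19) · μ(361/19) = 20 · -1 = -20
  d = 361: σ(361) · μ(361/361) = 381 · 1 = 381
Summing: (σ * μ)(361) = 0 + -20 + 381 = 361.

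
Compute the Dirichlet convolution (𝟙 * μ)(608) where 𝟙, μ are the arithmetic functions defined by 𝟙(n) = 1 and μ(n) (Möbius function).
(𝟙 * μ)(608) = 0

Divisors of 608: [1, 2, 4, 8, 16, 19, 32, 38, 76, 152, 304, 608]. For each d | 608:
  d = 1: 𝟙(1) · μ(608/1) = 1 · 0 = 0
  d = 2: 𝟙(2) · μ(608/2) = 1 · 0 = 0
  d = 4: 𝟙(4) · μ(608/4) = 1 · 0 = 0
  d = 8: 𝟙(8) · μ(608/8) = 1 · 0 = 0
  d = 16: 𝟙(16) · μ(608/16) = 1 · 1 = 1
  d = 19: 𝟙(19) · μ(608/19) = 1 · 0 = 0
  d = 32: 𝟙(32) · μ(608/32) = 1 · -1 = -1
  d = 38: 𝟙(38) · μ(608/38) = 1 · 0 = 0
  d = 76: 𝟙(76) · μ(608/76) = 1 · 0 = 0
  d = 152: 𝟙(152) · μ(608/152) = 1 · 0 = 0
  d = 304: 𝟙(304) · μ(608/304) = 1 · -1 = -1
  d = 608: 𝟙(608) · μ(608/608) = 1 · 1 = 1
Summing: (𝟙 * μ)(608) = 0 + 0 + 0 + 0 + 1 + 0 + -1 + 0 + 0 + 0 + -1 + 1 = 0.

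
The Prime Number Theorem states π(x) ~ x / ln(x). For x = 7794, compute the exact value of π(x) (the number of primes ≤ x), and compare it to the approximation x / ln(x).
π(7794) = 987;  x/ln(x) ≈ 869.76;  relative error ≈ 11.88%.

Directly count primes up to 7794: π(7794) = 987. The PNT approximation gives 7794/ln(7794) ≈ 7794/8.96111 ≈ 869.76. Relative error (π(x) − x/ln(x)) / π(x) ≈ 11.88%; the approximation is known to undercount slightly (Li(x) is a better estimate).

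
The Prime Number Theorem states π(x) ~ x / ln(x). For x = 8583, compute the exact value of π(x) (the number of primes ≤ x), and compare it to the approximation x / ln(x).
π(8583) = 1069;  x/ln(x) ≈ 947.61;  relative error ≈ 11.36%.

Directly count primes up to 8583: π(8583) = 1069. The PNT approximation gives 8583/ln(8583) ≈ 8583/9.05754 ≈ 947.61. Relative error (π(x) − x/ln(x)) / π(x) ≈ 11.36%; the approximation is known to undercount slightly (Li(x) is a better estimate).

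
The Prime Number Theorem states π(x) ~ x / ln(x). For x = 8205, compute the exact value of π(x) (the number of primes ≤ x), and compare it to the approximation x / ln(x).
π(8205) = 1028;  x/ln(x) ≈ 910.40;  relative error ≈ 11.44%.

Directly count primes up to 8205: π(8205) = 1028. The PNT approximation gives 8205/ln(8205) ≈ 8205/9.01250 ≈ 910.40. Relative error (π(x) − x/ln(x)) / π(x) ≈ 11.44%; the approximation is known to undercount slightly (Li(x) is a better estimate).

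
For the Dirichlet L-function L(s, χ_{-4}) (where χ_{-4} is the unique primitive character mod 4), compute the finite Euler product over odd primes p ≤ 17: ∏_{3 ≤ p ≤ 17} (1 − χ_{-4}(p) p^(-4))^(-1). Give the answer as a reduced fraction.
∏ = 1355132279576075/1370266988576768

The odd primes p ≤ 17 are [3, 5, 7, 11, 13, 17]. For each, χ(p) = 1 if p ≡ 1 mod 4, χ(p) = −1 if p ≡ 3 mod 4. Taking (1 − χ(p)/p^4)^(-1) = p^4/(p^4 − χ(p)): (1 − (-1)/3^4)^(-1) · (1 − (1)/5^4)^(-1) · (1 − (-1)/7^4)^(-1) · (1 − (-1)/11^4)^(-1) · (1 − (1)/13^4)^(-1) · (1 − (1)/17^4)^(-1) = 1355132279576075/1370266988576768.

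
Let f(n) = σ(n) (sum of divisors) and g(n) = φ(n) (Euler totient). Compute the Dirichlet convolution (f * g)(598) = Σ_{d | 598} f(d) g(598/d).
(σ * φ)(598) = 4784

Divisors of 598: [1, 2, 13, 23, 26, 46, 299, 598]. For each d | 598:
  d = 1: σ(1) · φ(598/1) = 1 · 264 = 264
  d = 2: σ(2) · φ(598/2) = 3 · 264 = 792
  d = 13: σ(13) · φ(598/13) = 14 · 22 = 308
  d = 23: σ(23) · φ(598/23) = 24 · 12 = 288
  d = 26: σ(26) · φ(598/26) = 42 · 22 = 924
  d = 46: σ(46) · φ(598/46) = 72 · 12 = 864
  d = 299: σ(299) · φ(598/299) = 336 · 1 = 336
  d = 598: σ(598) · φ(598/598) = 1008 · 1 = 1008
Summing: (σ * φ)(598) = 264 + 792 + 308 + 288 + 924 + 864 + 336 + 1008 = 4784.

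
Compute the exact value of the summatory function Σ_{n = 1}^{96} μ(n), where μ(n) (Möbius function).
Σ_{n ≤ 96} μ(n) = 2

Compute μ(n) for each 1 ≤ n ≤ 96: μ(1) = 1, μ(2) = -1, μ(3) = -1, μ(4) = 0, μ(5) = -1, μ(6) = 1, μ(7) = -1, μ(8) = 0, μ(9) = 0, μ(10) = 1, μ(11) = -1, μ(12) = 0, μ(13) = -1, μ(14) = 1, μ(15) = 1, μ(16) = 0, μ(17) = -1, μ(18) = 0, μ(19) = -1, μ(20) = 0, μ(21) = 1, μ(22) = 1, μ(23) = -1, μ(24) = 0, μ(25) = 0, μ(26) = 1, μ(27) = 0, μ(28) = 0, μ(29) = -1, μ(30) = -1, μ(31) = -1, μ(32) = 0, μ(33) = 1, μ(34) = 1, μ(35) = 1, μ(36) = 0, μ(37) = -1, μ(38) = 1, μ(39) = 1, μ(40) = 0, μ(41) = -1, μ(42) = -1, μ(43) = -1, μ(44) = 0, μ(45) = 0, μ(46) = 1, μ(47) = -1, μ(48) = 0, μ(49) = 0, μ(50) = 0, μ(51) = 1, μ(52) = 0, μ(53) = -1, μ(54) = 0, μ(55) = 1, μ(56) = 0, μ(57) = 1, μ(58) = 1, μ(59) = -1, μ(60) = 0, μ(61) = -1, μ(62) = 1, μ(63) = 0, μ(64) = 0, μ(65) = 1, μ(66) = -1, μ(67) = -1, μ(68) = 0, μ(69) = 1, μ(70) = -1, μ(71) = -1, μ(72) = 0, μ(73) = -1, μ(74) = 1, μ(75) = 0, μ(76) = 0, μ(77) = 1, μ(78) = -1, μ(79) = -1, μ(80) = 0, μ(81) = 0, μ(82) = 1, μ(83) = -1, μ(84) = 0, μ(85) = 1, μ(86) = 1, μ(87) = 1, μ(88) = 0, μ(89) = -1, μ(90) = 0, μ(91) = 1, μ(92) = 0, μ(93) = 1, μ(94) = 1, μ(95) = 1, μ(96) = 0. Summing all 96 values: 2. (Mertens function M(x) = Σ_{n ≤ x} μ(n); on average M(x) should be small (PNT ⟺ M(x) = o(x)).)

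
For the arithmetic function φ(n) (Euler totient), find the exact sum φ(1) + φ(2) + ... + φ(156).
Σ_{n ≤ 156} φ(n) = 7404

Compute φ(n) for each 1 ≤ n ≤ 156: φ(1) = 1, φ(2) = 1, φ(3) = 2, φ(4) = 2, φ(5) = 4, φ(6) = 2, φ(7) = 6, φ(8) = 4, φ(9) = 6, φ(10) = 4, φ(11) = 10, φ(12) = 4, φ(13) = 12, φ(14) = 6, φ(15) = 8, φ(16) = 8, φ(17) = 16, φ(18) = 6, φ(19) = 18, φ(20) = 8, φ(21) = 12, φ(22) = 10, φ(23) = 22, φ(24) = 8, φ(25) = 20, φ(26) = 12, φ(27) = 18, φ(28) = 12, φ(29) = 28, φ(30) = 8, φ(31) = 30, φ(32) = 16, φ(33) = 20, φ(34) = 16, φ(35) = 24, φ(36) = 12, φ(37) = 36, φ(38) = 18, φ(39) = 24, φ(40) = 16, φ(41) = 40, φ(42) = 12, φ(43) = 42, φ(44) = 20, φ(45) = 24, φ(46) = 22, φ(47) = 46, φ(48) = 16, φ(49) = 42, φ(50) = 20, φ(51) = 32, φ(52) = 24, φ(53) = 52, φ(54) = 18, φ(55) = 40, φ(56) = 24, φ(57) = 36, φ(58) = 28, φ(59) = 58, φ(60) = 16, φ(61) = 60, φ(62) = 30, φ(63) = 36, φ(64) = 32, φ(65) = 48, φ(66) = 20, φ(67) = 66, φ(68) = 32, φ(69) = 44, φ(70) = 24, φ(71) = 70, φ(72) = 24, φ(73) = 72, φ(74) = 36, φ(75) = 40, φ(76) = 36, φ(77) = 60, φ(78) = 24, φ(79) = 78, φ(80) = 32, φ(81) = 54, φ(82) = 40, φ(83) = 82, φ(84) = 24, φ(85) = 64, φ(86) = 42, φ(87) = 56, φ(88) = 40, φ(89) = 88, φ(90) = 24, φ(91) = 72, φ(92) = 44, φ(93) = 60, φ(94) = 46, φ(95) = 72, φ(96) = 32, φ(97) = 96, φ(98) = 42, φ(99) = 60, φ(100) = 40, φ(101) = 100, φ(102) = 32, φ(103) = 102, φ(104) = 48, φ(105) = 48, φ(106) = 52, φ(107) = 106, φ(108) = 36, φ(109) = 108, φ(110) = 40, φ(111) = 72, φ(112) = 48, φ(113) = 112, φ(114) = 36, φ(115) = 88, φ(116) = 56, φ(117) = 72, φ(118) = 58, φ(119) = 96, φ(120) = 32, φ(121) = 110, φ(122) = 60, φ(123) = 80, φ(124) = 60, φ(125) = 100, φ(126) = 36, φ(127) = 126, φ(128) = 64, φ(129) = 84, φ(130) = 48, φ(131) = 130, φ(132) = 40, φ(133) = 108, φ(134) = 66, φ(135) = 72, φ(136) = 64, φ(137) = 136, φ(138) = 44, φ(139) = 138, φ(140) = 48, φ(141) = 92, φ(142) = 70, φ(143) = 120, φ(144) = 48, φ(145) = 112, φ(146) = 72, φ(147) = 84, φ(148) = 72, φ(149) = 148, φ(150) = 40, φ(151) = 150, φ(152) = 72, φ(153) = 96, φ(154) = 60, φ(155) = 120, φ(156) = 48. Summing all 156 values: 7404. (Average order: Σ_{n ≤ x} φ(n) ~ (3/π²) x². For x = 156, (3/π²)·156² ≈ 7397.26.)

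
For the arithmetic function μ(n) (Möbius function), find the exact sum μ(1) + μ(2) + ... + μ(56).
Σ_{n ≤ 56} μ(n) = -2

Compute μ(n) for each 1 ≤ n ≤ 56: μ(1) = 1, μ(2) = -1, μ(3) = -1, μ(4) = 0, μ(5) = -1, μ(6) = 1, μ(7) = -1, μ(8) = 0, μ(9) = 0, μ(10) = 1, μ(11) = -1, μ(12) = 0, μ(13) = -1, μ(14) = 1, μ(15) = 1, μ(16) = 0, μ(17) = -1, μ(18) = 0, μ(19) = -1, μ(20) = 0, μ(21) = 1, μ(22) = 1, μ(23) = -1, μ(24) = 0, μ(25) = 0, μ(26) = 1, μ(27) = 0, μ(28) = 0, μ(29) = -1, μ(30) = -1, μ(31) = -1, μ(32) = 0, μ(33) = 1, μ(34) = 1, μ(35) = 1, μ(36) = 0, μ(37) = -1, μ(38) = 1, μ(39) = 1, μ(40) = 0, μ(41) = -1, μ(42) = -1, μ(43) = -1, μ(44) = 0, μ(45) = 0, μ(46) = 1, μ(47) = -1, μ(48) = 0, μ(49) = 0, μ(50) = 0, μ(51) = 1, μ(52) = 0, μ(53) = -1, μ(54) = 0, μ(55) = 1, μ(56) = 0. Summing all 56 values: -2. (Mertens function M(x) = Σ_{n ≤ x} μ(n); on average M(x) should be small (PNT ⟺ M(x) = o(x)).)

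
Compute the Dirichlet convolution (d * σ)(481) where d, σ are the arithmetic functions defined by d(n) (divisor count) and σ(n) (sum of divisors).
(d * σ)(481) = 640

Divisors of 481: [1, 13, 37, 481]. For each d | 481:
  d = 1: d(1) · σ(481/1) = 1 · 532 = 532
  d = 13: d(13) · σ(481/13) = 2 · 38 = 76
  d = 37: d(37) · σ(481/37) = 2 · 14 = 28
  d = 481: d(481) · σ(481/481) = 4 · 1 = 4
Summing: (d * σ)(481) = 532 + 76 + 28 + 4 = 640.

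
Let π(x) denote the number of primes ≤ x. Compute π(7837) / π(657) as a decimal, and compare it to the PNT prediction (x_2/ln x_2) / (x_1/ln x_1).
π(7837)/π(657) = 990/119 ≈ 8.3193;  PNT prediction ≈ 8.6307.

π(657) = 119 and π(7837) = 990, so π(7837)/π(657) ≈ 8.3193. The PNT-predicted ratio is (7837/ln(7837)) / (657/ln(657)) ≈ 8.6307. The two agree to within a few percent, as expected.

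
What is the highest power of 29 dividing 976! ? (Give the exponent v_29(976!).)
v_29(976!) = 34

Legendre's formula: v_p(n!) = Σ_{k ≥ 1} ⌊n / p^k⌋. For p = 29, n = 976, the terms are:
  ⌊976/29^1⌋ = ⌊976/29⌋ = 33
  ⌊976/29^2⌋ = ⌊976/841⌋ = 1
(the next term ⌊976/29^3⌋ = 0, terminating the sum). Summing: v_29(976!) = 33 + 1 = 34.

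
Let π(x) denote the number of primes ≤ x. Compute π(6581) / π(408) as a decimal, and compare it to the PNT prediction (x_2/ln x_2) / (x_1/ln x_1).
π(6581)/π(408) = 852/79 ≈ 10.7848;  PNT prediction ≈ 11.0284.

π(408) = 79 and π(6581) = 852, so π(6581)/π(408) ≈ 10.7848. The PNT-predicted ratio is (6581/ln(6581)) / (408/ln(408)) ≈ 11.0284. The two agree to within a few percent, as expected.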